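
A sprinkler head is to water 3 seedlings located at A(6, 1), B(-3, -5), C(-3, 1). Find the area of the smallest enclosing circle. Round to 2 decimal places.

91.89

Side lengths²: AB² = 117, AC² = 81, BC² = 36.
Since AB² = 117 ≥ 81 + 36 = 117, the angle opposite AB is not acute, so the smallest enclosing circle has AB as diameter.
Centre = midpoint of AB = (1.5, -2), r² = 117/4 = 29.25.
Area = π·r² = π·29.25 ≈ 91.89.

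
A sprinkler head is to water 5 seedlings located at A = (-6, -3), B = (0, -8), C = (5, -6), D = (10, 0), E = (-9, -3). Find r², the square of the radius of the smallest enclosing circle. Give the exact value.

The farthest pair is D–E with squared distance 370. The circle on this segment as diameter has centre (0.5, -1.5) and r² = 370/4 = 92.5.
Check A: distance² to centre = 44.5 ≤ 92.5, so it lies inside.
All remaining points lie in this disk, and no smaller disk contains both endpoints, so this is the minimum enclosing circle.

92.5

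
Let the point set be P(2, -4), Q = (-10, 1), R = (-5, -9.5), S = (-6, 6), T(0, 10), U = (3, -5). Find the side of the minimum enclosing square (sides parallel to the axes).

19.5

The bounding box has width 13 and height 19.5.
An axis-aligned square enclosing the set must have side ≥ max(width, height).
So the minimum side is max(13, 19.5) = 19.5.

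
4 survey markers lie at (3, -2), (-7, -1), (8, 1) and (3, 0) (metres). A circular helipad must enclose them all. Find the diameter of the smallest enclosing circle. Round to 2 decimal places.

By Welzl's lemma the MEC is supported by two points (diametrically opposite) or three points (on a circumcircle).
The farthest pair is (-7, -1)–(8, 1) with squared distance 229. The circle on this segment as diameter has centre (0.5, 0) and r² = 229/4 = 57.25.
Check (3, -2): distance² to centre = 10.25 ≤ 57.25, so it lies inside.
All remaining points lie in this disk, and no smaller disk contains both endpoints, so this is the minimum enclosing circle.
Diameter = 2r = 2√(57.25) ≈ 15.13.

15.13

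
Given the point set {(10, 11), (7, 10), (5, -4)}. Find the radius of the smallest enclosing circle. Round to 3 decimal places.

7.906

Call the three points A, B, C in the order given.
Side lengths²: AB² = 10, AC² = 250, BC² = 200.
Since AC² = 250 ≥ 200 + 10 = 210, the angle opposite AC is not acute, so the smallest enclosing circle has AC as diameter.
Centre = midpoint of AC = (7.5, 3.5), r² = 250/4 = 62.5.
r = √(62.5) ≈ 7.906.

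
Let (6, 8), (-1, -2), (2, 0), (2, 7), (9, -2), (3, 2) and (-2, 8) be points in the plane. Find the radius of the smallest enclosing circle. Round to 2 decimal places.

7.43

The farthest pair is (9, -2)–(-2, 8) with squared distance 221. The circle on this segment as diameter has centre (3.5, 3) and r² = 221/4 = 55.25.
Check (6, 8): distance² to centre = 31.25 ≤ 55.25, so it lies inside.
All remaining points lie in this disk, and no smaller disk contains both endpoints, so this is the minimum enclosing circle.
r = √(55.25) ≈ 7.43.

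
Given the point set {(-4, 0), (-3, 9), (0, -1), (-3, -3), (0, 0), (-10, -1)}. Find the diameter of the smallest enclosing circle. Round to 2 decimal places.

The minimum enclosing circle is determined by three boundary points: (-3, 9), (0, -1), (-10, -1).
Their circumcentre is (-5, 2.95) with r² = 40.6025.
The farthest remaining point (-3, -3) is at distance² 39.4025 ≤ 40.6025.
Diameter = 2r = 2√(40.6025) ≈ 12.74.

12.74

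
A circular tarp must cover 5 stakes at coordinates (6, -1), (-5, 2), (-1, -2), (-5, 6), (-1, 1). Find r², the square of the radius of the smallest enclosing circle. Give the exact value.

42.5

By Welzl's lemma the MEC is supported by two points (diametrically opposite) or three points (on a circumcircle).
The farthest pair is (6, -1)–(-5, 6) with squared distance 170. The circle on this segment as diameter has centre (0.5, 2.5) and r² = 170/4 = 42.5.
Check (-5, 2): distance² to centre = 30.5 ≤ 42.5, so it lies inside.
All remaining points lie in this disk, and no smaller disk contains both endpoints, so this is the minimum enclosing circle.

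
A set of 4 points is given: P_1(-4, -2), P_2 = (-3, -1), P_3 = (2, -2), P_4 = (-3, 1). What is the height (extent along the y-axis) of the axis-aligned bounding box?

3

max y = 1, min y = -2, so height = 3.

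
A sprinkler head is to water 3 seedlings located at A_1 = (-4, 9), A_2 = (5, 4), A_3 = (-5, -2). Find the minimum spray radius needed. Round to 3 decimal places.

Side lengths²: A_1A_2² = 106, A_1A_3² = 122, A_2A_3² = 136.
Since A_2A_3² = 136 < 122 + 106 = 228, the triangle is acute, so the smallest enclosing circle is the circumcircle.
Circumcentre = (-69/52, 167/52), r² = 54961/1352.
r = √(54961/1352) ≈ 6.376.

6.376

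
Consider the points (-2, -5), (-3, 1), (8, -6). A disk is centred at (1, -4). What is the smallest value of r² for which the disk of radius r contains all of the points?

The required radius is the distance from (1, -4) to the farthest point.
Squared distances: 10, 41, 53.
Maximum is 53, attained at (8, -6).

53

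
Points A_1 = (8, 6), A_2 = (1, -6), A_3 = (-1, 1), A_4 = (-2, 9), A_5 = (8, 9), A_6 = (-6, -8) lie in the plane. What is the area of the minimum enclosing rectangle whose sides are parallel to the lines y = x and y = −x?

In coordinates u = x + y, v = x − y the rectangle is axis-aligned; the map (x,y)→(u,v) scales areas by 2.
u-values: 14, -5, 0, 7, 17, -14; range = 17 − (-14) = 31.
v-values: 2, 7, -2, -11, -1, 2; range = 7 − (-11) = 18.
Area = (31 × 18) / 2 = 279.

279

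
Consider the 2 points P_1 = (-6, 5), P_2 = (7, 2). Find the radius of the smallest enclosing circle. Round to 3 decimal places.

The smallest circle enclosing two points has them as diameter endpoints.
Centre = midpoint = (0.5, 3.5); r² = |P_1P_2|²/4 = 178/4 = 44.5.
r = √(44.5) ≈ 6.671.

6.671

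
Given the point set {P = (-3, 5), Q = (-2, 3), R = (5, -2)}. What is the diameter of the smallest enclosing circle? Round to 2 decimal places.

10.63

Side lengths²: PQ² = 5, PR² = 113, QR² = 74.
Since PR² = 113 ≥ 74 + 5 = 79, the angle opposite PR is not acute, so the smallest enclosing circle has PR as diameter.
Centre = midpoint of PR = (1, 1.5), r² = 113/4 = 28.25.
Diameter = 2r = 2√(28.25) ≈ 10.63.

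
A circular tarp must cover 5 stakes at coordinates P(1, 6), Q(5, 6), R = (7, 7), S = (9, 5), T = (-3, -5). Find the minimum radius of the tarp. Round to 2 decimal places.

7.84

The minimum enclosing circle of a finite set is fixed by two of the points (as a diameter) or three (as a circumcircle).
The minimum enclosing circle is determined by three boundary points: R, S, T.
Their circumcentre is (28/11, 6/11) with r² = 7442/121.
The farthest remaining point Q is at distance² 4329/121 ≤ 7442/121.
r = √(7442/121) ≈ 7.84.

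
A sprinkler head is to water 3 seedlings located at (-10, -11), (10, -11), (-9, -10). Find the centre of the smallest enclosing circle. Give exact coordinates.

(0, -11)

Call the three points A, B, C in the order given.
Side lengths²: AB² = 400, AC² = 2, BC² = 362.
Since AB² = 400 ≥ 362 + 2 = 364, the angle opposite AB is not acute, so the smallest enclosing circle has AB as diameter.
Centre = midpoint of AB = (0, -11), r² = 400/4 = 100.
Centre = (0, -11).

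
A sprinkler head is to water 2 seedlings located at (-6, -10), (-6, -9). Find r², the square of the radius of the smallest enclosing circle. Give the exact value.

0.25

The smallest circle enclosing two points has them as diameter endpoints.
Centre = midpoint = (-6, -9.5); r² = |(-6, -10)−(-6, -9)|²/4 = 1/4 = 0.25.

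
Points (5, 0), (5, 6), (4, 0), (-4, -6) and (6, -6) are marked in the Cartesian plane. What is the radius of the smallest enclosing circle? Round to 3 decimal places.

A smallest enclosing disk is always determined by at most three of the input points on its boundary.
The minimum enclosing circle is determined by three boundary points: (5, 6), (-4, -6), (6, -6).
Their circumcentre is (1, -0.375) with r² = 56.640625.
The farthest remaining point (5, 0) is at distance² 16.140625 ≤ 56.640625.
r = √(56.640625) ≈ 7.526.

7.526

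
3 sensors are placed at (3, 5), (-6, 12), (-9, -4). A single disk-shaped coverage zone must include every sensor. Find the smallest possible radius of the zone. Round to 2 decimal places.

8.44

Call the three points A, B, C in the order given.
Side lengths²: AB² = 130, AC² = 225, BC² = 265.
Since BC² = 265 < 225 + 130 = 355, the triangle is acute, so the smallest enclosing circle is the circumcircle.
Circumcentre = (-117/22, 79/22), r² = 17225/242.
r = √(17225/242) ≈ 8.44.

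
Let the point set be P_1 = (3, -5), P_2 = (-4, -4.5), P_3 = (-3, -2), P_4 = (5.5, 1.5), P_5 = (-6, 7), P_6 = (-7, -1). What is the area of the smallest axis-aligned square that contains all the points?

156.25

The bounding box has width 12.5 and height 12.
An axis-aligned square enclosing the set must have side ≥ max(width, height).
So the minimum side is max(12.5, 12) = 12.5.
Area = 12.5² = 156.25.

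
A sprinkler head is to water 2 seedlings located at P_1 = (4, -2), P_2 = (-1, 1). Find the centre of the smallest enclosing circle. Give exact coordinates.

(1.5, -0.5)

The smallest circle enclosing two points has them as diameter endpoints.
Centre = midpoint = (1.5, -0.5); r² = |P_1P_2|²/4 = 34/4 = 8.5.
Centre = (1.5, -0.5).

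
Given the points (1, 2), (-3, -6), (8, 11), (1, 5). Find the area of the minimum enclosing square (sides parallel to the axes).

The bounding box has width 11 and height 17.
An axis-aligned square enclosing the set must have side ≥ max(width, height).
So the minimum side is max(11, 17) = 17.
Area = 17² = 289.

289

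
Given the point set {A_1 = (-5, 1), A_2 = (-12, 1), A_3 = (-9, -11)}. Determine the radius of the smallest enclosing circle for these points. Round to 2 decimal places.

6.52

Side lengths²: A_1A_2² = 49, A_1A_3² = 160, A_2A_3² = 153.
Since A_1A_3² = 160 < 153 + 49 = 202, the triangle is acute, so the smallest enclosing circle is the circumcircle.
Circumcentre = (-8.5, -4.5), r² = 42.5.
r = √(42.5) ≈ 6.52.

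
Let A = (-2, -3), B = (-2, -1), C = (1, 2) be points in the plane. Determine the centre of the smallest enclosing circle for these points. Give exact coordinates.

Side lengths²: AB² = 4, AC² = 34, BC² = 18.
Since AC² = 34 ≥ 18 + 4 = 22, the angle opposite AC is not acute, so the smallest enclosing circle has AC as diameter.
Centre = midpoint of AC = (-0.5, -0.5), r² = 34/4 = 8.5.
Centre = (-0.5, -0.5).

(-0.5, -0.5)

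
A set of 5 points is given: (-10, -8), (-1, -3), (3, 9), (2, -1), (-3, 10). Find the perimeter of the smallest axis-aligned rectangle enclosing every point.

62

Width = max x − min x = 3 − (-10) = 13.
Height = max y − min y = 10 − (-8) = 18.
Perimeter = 2(13 + 18) = 62.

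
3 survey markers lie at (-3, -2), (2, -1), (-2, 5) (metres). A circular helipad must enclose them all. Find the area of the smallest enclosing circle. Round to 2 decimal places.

Call the three points A, B, C in the order given.
Side lengths²: AB² = 26, AC² = 50, BC² = 52.
Since BC² = 52 < 50 + 26 = 76, the triangle is acute, so the smallest enclosing circle is the circumcircle.
Circumcentre = (-18/17, 22/17), r² = 4225/289.
Area = π·r² = π·4225/289 ≈ 45.93.

45.93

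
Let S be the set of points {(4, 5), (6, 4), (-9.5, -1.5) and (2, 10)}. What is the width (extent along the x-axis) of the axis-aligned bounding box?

max x = 6, min x = -9.5, so width = 15.5.

15.5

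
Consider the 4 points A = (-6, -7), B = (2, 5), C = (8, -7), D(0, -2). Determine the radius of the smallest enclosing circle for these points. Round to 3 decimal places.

8.062

By Welzl's lemma the MEC is supported by two points (diametrically opposite) or three points (on a circumcircle).
The minimum enclosing circle is determined by three boundary points: A, B, C.
Their circumcentre is (1, -3) with r² = 65.
The farthest remaining point D is at distance² 2 ≤ 65.
r = √65 ≈ 8.062.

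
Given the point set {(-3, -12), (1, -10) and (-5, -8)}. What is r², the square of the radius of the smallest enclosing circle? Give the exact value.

10

Call the three points A, B, C in the order given.
Side lengths²: AB² = 20, AC² = 20, BC² = 40.
Since BC² = 40 ≥ 20 + 20 = 40, the angle opposite BC is not acute, so the smallest enclosing circle has BC as diameter.
Centre = midpoint of BC = (-2, -9), r² = 40/4 = 10.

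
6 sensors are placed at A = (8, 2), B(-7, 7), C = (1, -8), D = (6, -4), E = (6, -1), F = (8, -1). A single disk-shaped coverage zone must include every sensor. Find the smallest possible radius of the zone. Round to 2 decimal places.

8.88

By Welzl's lemma the MEC is supported by two points (diametrically opposite) or three points (on a circumcircle).
The minimum enclosing circle is determined by three boundary points: B, C, F.
Their circumcentre is (-33/46, 33/46) with r² = 83521/1058.
The farthest remaining point A is at distance² 82141/1058 ≤ 83521/1058.
r = √(83521/1058) ≈ 8.88.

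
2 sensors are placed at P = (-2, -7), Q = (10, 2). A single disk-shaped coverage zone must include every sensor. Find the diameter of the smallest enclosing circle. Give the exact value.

The smallest circle enclosing two points has them as diameter endpoints.
Centre = midpoint = (4, -2.5); r² = |PQ|²/4 = 225/4 = 56.25.
Diameter = 2r = 2√(56.25) = 15.

15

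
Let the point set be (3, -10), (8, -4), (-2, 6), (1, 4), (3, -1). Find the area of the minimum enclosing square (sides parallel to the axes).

256

The bounding box has width 10 and height 16.
An axis-aligned square enclosing the set must have side ≥ max(width, height).
So the minimum side is max(10, 16) = 16.
Area = 16² = 256.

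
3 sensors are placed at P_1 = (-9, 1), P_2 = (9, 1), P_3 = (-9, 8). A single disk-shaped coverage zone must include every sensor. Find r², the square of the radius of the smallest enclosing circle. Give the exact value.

Side lengths²: P_1P_2² = 324, P_1P_3² = 49, P_2P_3² = 373.
Since P_2P_3² = 373 ≥ 324 + 49 = 373, the angle opposite P_2P_3 is not acute, so the smallest enclosing circle has P_2P_3 as diameter.
Centre = midpoint of P_2P_3 = (0, 4.5), r² = 373/4 = 93.25.

93.25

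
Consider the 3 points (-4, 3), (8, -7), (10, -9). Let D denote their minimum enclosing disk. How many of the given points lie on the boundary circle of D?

2

Call the three points A, B, C in the order given.
Side lengths²: AB² = 244, AC² = 340, BC² = 8.
Since AC² = 340 ≥ 244 + 8 = 252, the angle opposite AC is not acute, so the smallest enclosing circle has AC as diameter.
Centre = midpoint of AC = (3, -3), r² = 340/4 = 85.
The points at distance exactly r from the centre are (-4, 3), (10, -9) — 2 points.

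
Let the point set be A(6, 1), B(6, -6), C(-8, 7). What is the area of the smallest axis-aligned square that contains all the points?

The bounding box has width 14 and height 13.
An axis-aligned square enclosing the set must have side ≥ max(width, height).
So the minimum side is max(14, 13) = 14.
Area = 14² = 196.

196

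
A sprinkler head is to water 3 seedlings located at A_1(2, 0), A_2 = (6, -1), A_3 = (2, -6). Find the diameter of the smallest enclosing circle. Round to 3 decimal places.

6.600

Side lengths²: A_1A_2² = 17, A_1A_3² = 36, A_2A_3² = 41.
Since A_2A_3² = 41 < 36 + 17 = 53, the triangle is acute, so the smallest enclosing circle is the circumcircle.
Circumcentre = (3.375, -3), r² = 10.890625.
Diameter = 2r = 2√(10.890625) ≈ 6.600.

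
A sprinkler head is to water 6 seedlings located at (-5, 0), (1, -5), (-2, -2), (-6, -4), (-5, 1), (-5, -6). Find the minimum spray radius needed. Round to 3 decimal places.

The minimum enclosing circle of a finite set is fixed by two of the points (as a diameter) or three (as a circumcircle).
The minimum enclosing circle is determined by three boundary points: (1, -5), (-5, 1), (-5, -6).
Their circumcentre is (-2.5, -2.5) with r² = 18.5.
The farthest remaining point (-6, -4) is at distance² 14.5 ≤ 18.5.
r = √(18.5) ≈ 4.301.

4.301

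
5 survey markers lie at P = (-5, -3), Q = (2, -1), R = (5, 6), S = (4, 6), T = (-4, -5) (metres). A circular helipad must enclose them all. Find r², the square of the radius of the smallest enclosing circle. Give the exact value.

50.5

The minimum enclosing circle of a finite set is fixed by two of the points (as a diameter) or three (as a circumcircle).
The farthest pair is R–T with squared distance 202. The circle on this segment as diameter has centre (0.5, 0.5) and r² = 202/4 = 50.5.
Check P: distance² to centre = 42.5 ≤ 50.5, so it lies inside.
All remaining points lie in this disk, and no smaller disk contains both endpoints, so this is the minimum enclosing circle.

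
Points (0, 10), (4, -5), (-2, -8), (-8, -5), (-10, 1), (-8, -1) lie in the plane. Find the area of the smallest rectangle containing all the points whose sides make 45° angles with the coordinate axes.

In coordinates u = x + y, v = x − y the rectangle is axis-aligned; the map (x,y)→(u,v) scales areas by 2.
u-values: 10, -1, -10, -13, -9, -9; range = 10 − (-13) = 23.
v-values: -10, 9, 6, -3, -11, -7; range = 9 − (-11) = 20.
Area = (23 × 20) / 2 = 230.

230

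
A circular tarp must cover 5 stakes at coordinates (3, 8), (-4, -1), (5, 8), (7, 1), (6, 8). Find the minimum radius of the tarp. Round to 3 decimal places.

The minimum enclosing circle of a finite set is fixed by two of the points (as a diameter) or three (as a circumcircle).
The farthest pair is (-4, -1)–(6, 8) with squared distance 181. The circle on this segment as diameter has centre (1, 3.5) and r² = 181/4 = 45.25.
Check (3, 8): distance² to centre = 24.25 ≤ 45.25, so it lies inside.
All remaining points lie in this disk, and no smaller disk contains both endpoints, so this is the minimum enclosing circle.
r = √(45.25) ≈ 6.727.

6.727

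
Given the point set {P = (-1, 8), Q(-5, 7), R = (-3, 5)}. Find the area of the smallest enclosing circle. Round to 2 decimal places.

Side lengths²: PQ² = 17, PR² = 13, QR² = 8.
Since PQ² = 17 < 13 + 8 = 21, the triangle is acute, so the smallest enclosing circle is the circumcircle.
Circumcentre = (-2.9, 7.1), r² = 4.42.
Area = π·r² = π·4.42 ≈ 13.89.

13.89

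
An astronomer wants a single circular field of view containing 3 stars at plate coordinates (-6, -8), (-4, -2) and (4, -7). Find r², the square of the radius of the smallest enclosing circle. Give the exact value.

Call the three points A, B, C in the order given.
Side lengths²: AB² = 40, AC² = 101, BC² = 89.
Since AC² = 101 < 89 + 40 = 129, the triangle is acute, so the smallest enclosing circle is the circumcircle.
Circumcentre = (-65/58, -365/58), r² = 44945/1682.

44945/1682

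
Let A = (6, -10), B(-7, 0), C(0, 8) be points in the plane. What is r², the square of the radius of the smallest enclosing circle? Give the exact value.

151985/1682

Side lengths²: AB² = 269, AC² = 360, BC² = 113.
Since AC² = 360 < 269 + 113 = 382, the triangle is acute, so the smallest enclosing circle is the circumcircle.
Circumcentre = (141/58, -69/58), r² = 151985/1682.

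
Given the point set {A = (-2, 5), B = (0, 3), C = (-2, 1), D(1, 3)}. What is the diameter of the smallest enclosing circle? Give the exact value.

13/3

The minimum enclosing circle of a finite set is fixed by two of the points (as a diameter) or three (as a circumcircle).
The minimum enclosing circle is determined by three boundary points: A, C, D.
Their circumcentre is (-7/6, 3) with r² = 169/36.
The farthest remaining point B is at distance² 49/36 ≤ 169/36.
Diameter = 2r = 2√(169/36) = 13/3.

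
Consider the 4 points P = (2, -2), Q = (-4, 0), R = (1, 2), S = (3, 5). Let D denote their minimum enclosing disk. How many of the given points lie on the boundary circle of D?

A smallest enclosing disk is always determined by at most three of the input points on its boundary.
The minimum enclosing circle is determined by three boundary points: P, Q, S.
Their circumcentre is (-1/22, 41/22) with r² = 4625/242.
The farthest remaining point R is at distance² 269/242 ≤ 4625/242.
The points at distance exactly r from the centre are P, Q, S — 3 points.

3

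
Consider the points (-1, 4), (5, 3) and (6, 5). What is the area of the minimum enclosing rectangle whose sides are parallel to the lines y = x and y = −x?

In coordinates u = x + y, v = x − y the rectangle is axis-aligned; the map (x,y)→(u,v) scales areas by 2.
u-values: 3, 8, 11; range = 11 − 3 = 8.
v-values: -5, 2, 1; range = 2 − (-5) = 7.
Area = (8 × 7) / 2 = 28.

28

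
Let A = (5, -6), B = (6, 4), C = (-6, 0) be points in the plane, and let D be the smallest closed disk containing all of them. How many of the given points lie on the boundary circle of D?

3

Side lengths²: AB² = 101, AC² = 157, BC² = 160.
Since BC² = 160 < 157 + 101 = 258, the triangle is acute, so the smallest enclosing circle is the circumcircle.
Circumcentre = (49/58, -31/58), r² = 79285/1682.
The points at distance exactly r from the centre are A, B, C — 3 points.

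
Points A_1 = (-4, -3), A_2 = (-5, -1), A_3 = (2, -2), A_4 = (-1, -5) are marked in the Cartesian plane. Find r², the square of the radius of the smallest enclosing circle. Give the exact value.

The minimum enclosing circle of a finite set is fixed by two of the points (as a diameter) or three (as a circumcircle).
The farthest pair is A_2–A_3 with squared distance 50. The circle on this segment as diameter has centre (-1.5, -1.5) and r² = 50/4 = 12.5.
Check A_1: distance² to centre = 8.5 ≤ 12.5, so it lies inside.
All remaining points lie in this disk, and no smaller disk contains both endpoints, so this is the minimum enclosing circle.

12.5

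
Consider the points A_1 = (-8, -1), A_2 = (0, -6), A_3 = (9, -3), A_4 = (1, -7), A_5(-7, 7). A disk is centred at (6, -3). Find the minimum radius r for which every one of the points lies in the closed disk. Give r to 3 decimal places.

16.401

The required radius is the distance from (6, -3) to the farthest point.
Squared distances: 200, 45, 9, 41, 269.
Maximum is 269, attained at A_5.
r = √269 ≈ 16.401.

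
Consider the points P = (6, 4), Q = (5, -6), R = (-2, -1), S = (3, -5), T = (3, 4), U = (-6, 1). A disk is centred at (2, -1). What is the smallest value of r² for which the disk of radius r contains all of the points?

68

The required radius is the distance from (2, -1) to the farthest point.
Squared distances: 41, 34, 16, 17, 26, 68.
Maximum is 68, attained at U.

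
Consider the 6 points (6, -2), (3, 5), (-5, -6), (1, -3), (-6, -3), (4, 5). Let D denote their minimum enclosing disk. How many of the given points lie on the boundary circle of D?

2

A smallest enclosing disk is always determined by at most three of the input points on its boundary.
The farthest pair is (-5, -6)–(4, 5) with squared distance 202. The circle on this segment as diameter has centre (-0.5, -0.5) and r² = 202/4 = 50.5.
Check (6, -2): distance² to centre = 44.5 ≤ 50.5, so it lies inside.
All remaining points lie in this disk, and no smaller disk contains both endpoints, so this is the minimum enclosing circle.
The points at distance exactly r from the centre are (-5, -6), (4, 5) — 2 points.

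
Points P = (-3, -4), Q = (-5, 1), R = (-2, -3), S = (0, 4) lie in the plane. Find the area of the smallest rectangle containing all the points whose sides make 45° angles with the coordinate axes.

38.5

In coordinates u = x + y, v = x − y the rectangle is axis-aligned; the map (x,y)→(u,v) scales areas by 2.
u-values: -7, -4, -5, 4; range = 4 − (-7) = 11.
v-values: 1, -6, 1, -4; range = 1 − (-6) = 7.
Area = (11 × 7) / 2 = 38.5.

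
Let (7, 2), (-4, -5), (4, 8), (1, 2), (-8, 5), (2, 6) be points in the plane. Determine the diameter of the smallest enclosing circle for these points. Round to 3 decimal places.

The minimum enclosing circle of a finite set is fixed by two of the points (as a diameter) or three (as a circumcircle).
The minimum enclosing circle is determined by three boundary points: (7, 2), (-4, -5), (-8, 5).
Their circumcentre is (-18/23, 48/23) with r² = 32045/529.
The farthest remaining point (4, 8) is at distance² 30596/529 ≤ 32045/529.
Diameter = 2r = 2√(32045/529) ≈ 15.566.

15.566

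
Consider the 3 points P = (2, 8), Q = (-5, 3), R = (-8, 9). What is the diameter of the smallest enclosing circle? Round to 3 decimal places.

10.174

Side lengths²: PQ² = 74, PR² = 101, QR² = 45.
Since PR² = 101 < 74 + 45 = 119, the triangle is acute, so the smallest enclosing circle is the circumcircle.
Circumcentre = (-117/38, 293/38), r² = 18685/722.
Diameter = 2r = 2√(18685/722) ≈ 10.174.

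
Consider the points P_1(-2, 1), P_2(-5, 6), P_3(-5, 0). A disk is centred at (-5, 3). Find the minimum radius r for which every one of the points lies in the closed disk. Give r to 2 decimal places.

3.61

The required radius is the distance from (-5, 3) to the farthest point.
Squared distances: 13, 9, 9.
Maximum is 13, attained at P_1.
r = √13 ≈ 3.61.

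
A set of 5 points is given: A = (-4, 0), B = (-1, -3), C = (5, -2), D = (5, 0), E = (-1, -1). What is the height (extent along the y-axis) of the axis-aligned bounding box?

3

max y = 0, min y = -3, so height = 3.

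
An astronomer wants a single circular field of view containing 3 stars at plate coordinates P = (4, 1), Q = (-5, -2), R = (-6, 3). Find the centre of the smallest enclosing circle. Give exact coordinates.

Side lengths²: PQ² = 90, PR² = 104, QR² = 26.
Since PR² = 104 < 90 + 26 = 116, the triangle is acute, so the smallest enclosing circle is the circumcircle.
Circumcentre = (-1.125, 1.375), r² = 26.40625.
Centre = (-1.125, 1.375).

(-1.125, 1.375)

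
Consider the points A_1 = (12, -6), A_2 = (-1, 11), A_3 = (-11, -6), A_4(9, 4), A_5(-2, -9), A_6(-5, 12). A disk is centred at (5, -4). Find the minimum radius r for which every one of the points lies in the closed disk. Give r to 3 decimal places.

18.868

The required radius is the distance from (5, -4) to the farthest point.
Squared distances: 53, 261, 260, 80, 74, 356.
Maximum is 356, attained at A_6.
r = √356 ≈ 18.868.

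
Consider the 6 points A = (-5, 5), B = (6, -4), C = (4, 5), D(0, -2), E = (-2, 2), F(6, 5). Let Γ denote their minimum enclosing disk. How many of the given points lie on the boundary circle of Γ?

3

A smallest enclosing disk is always determined by at most three of the input points on its boundary.
The farthest pair is A–B with squared distance 202. The circle on this segment as diameter has centre (0.5, 0.5) and r² = 202/4 = 50.5.
Check C: distance² to centre = 32.5 ≤ 50.5, so it lies inside.
All remaining points lie in this disk, and no smaller disk contains both endpoints, so this is the minimum enclosing circle.
The points at distance exactly r from the centre are A, B, F — 3 points.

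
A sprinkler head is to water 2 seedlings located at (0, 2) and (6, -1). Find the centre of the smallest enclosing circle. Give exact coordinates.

(3, 0.5)

The smallest circle enclosing two points has them as diameter endpoints.
Centre = midpoint = (3, 0.5); r² = |(0, 2)−(6, -1)|²/4 = 45/4 = 11.25.
Centre = (3, 0.5).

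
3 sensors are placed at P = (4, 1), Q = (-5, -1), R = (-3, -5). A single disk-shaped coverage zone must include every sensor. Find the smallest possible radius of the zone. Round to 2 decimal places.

Side lengths²: PQ² = 85, PR² = 85, QR² = 20.
Since PR² = 85 < 85 + 20 = 105, the triangle is acute, so the smallest enclosing circle is the circumcircle.
Circumcentre = (-0.25, -1.125), r² = 22.578125.
r = √(22.578125) ≈ 4.75.

4.75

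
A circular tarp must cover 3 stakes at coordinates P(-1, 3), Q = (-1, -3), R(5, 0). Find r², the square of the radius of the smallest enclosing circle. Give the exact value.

14.0625

Side lengths²: PQ² = 36, PR² = 45, QR² = 45.
Since QR² = 45 < 45 + 36 = 81, the triangle is acute, so the smallest enclosing circle is the circumcircle.
Circumcentre = (1.25, 0), r² = 14.0625.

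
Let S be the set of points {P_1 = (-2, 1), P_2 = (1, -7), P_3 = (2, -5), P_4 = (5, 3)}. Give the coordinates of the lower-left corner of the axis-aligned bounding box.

x-range [-2, 5], y-range [-7, 3].
The lower-left corner is (-2, -7).

(-2, -7)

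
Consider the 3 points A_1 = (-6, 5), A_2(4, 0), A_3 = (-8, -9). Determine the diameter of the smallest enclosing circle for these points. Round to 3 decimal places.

Side lengths²: A_1A_2² = 125, A_1A_3² = 200, A_2A_3² = 225.
Since A_2A_3² = 225 < 200 + 125 = 325, the triangle is acute, so the smallest enclosing circle is the circumcircle.
Circumcentre = (-3.5, -2.5), r² = 62.5.
Diameter = 2r = 2√(62.5) ≈ 15.811.

15.811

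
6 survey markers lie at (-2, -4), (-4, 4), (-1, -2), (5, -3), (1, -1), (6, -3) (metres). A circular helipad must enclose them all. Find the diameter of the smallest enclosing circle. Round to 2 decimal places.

12.21

A smallest enclosing disk is always determined by at most three of the input points on its boundary.
The farthest pair is (-4, 4)–(6, -3) with squared distance 149. The circle on this segment as diameter has centre (1, 0.5) and r² = 149/4 = 37.25.
Check (-2, -4): distance² to centre = 29.25 ≤ 37.25, so it lies inside.
All remaining points lie in this disk, and no smaller disk contains both endpoints, so this is the minimum enclosing circle.
Diameter = 2r = 2√(37.25) ≈ 12.21.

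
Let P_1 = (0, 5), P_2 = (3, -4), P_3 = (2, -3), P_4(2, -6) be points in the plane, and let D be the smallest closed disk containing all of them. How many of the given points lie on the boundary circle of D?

The minimum enclosing circle of a finite set is fixed by two of the points (as a diameter) or three (as a circumcircle).
The farthest pair is P_1–P_4 with squared distance 125. The circle on this segment as diameter has centre (1, -0.5) and r² = 125/4 = 31.25.
Check P_2: distance² to centre = 16.25 ≤ 31.25, so it lies inside.
All remaining points lie in this disk, and no smaller disk contains both endpoints, so this is the minimum enclosing circle.
The points at distance exactly r from the centre are P_1, P_4 — 2 points.

2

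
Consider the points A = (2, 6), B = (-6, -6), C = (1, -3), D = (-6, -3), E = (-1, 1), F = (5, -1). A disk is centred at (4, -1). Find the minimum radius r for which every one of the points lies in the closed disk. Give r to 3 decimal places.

11.180

The required radius is the distance from (4, -1) to the farthest point.
Squared distances: 53, 125, 13, 104, 29, 1.
Maximum is 125, attained at B.
r = √125 ≈ 11.180.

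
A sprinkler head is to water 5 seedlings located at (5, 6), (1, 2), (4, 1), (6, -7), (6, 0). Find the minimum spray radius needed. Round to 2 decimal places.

6.52

By Welzl's lemma the MEC is supported by two points (diametrically opposite) or three points (on a circumcircle).
The farthest pair is (5, 6)–(6, -7) with squared distance 170. The circle on this segment as diameter has centre (5.5, -0.5) and r² = 170/4 = 42.5.
Check (1, 2): distance² to centre = 26.5 ≤ 42.5, so it lies inside.
All remaining points lie in this disk, and no smaller disk contains both endpoints, so this is the minimum enclosing circle.
r = √(42.5) ≈ 6.52.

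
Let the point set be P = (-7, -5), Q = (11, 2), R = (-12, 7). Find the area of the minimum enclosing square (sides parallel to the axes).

The bounding box has width 23 and height 12.
An axis-aligned square enclosing the set must have side ≥ max(width, height).
So the minimum side is max(23, 12) = 23.
Area = 23² = 529.

529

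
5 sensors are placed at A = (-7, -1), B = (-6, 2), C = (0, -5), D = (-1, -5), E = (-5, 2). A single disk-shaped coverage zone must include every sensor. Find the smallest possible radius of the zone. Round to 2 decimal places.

4.61

The farthest pair is B–C with squared distance 85. The circle on this segment as diameter has centre (-3, -1.5) and r² = 85/4 = 21.25.
Check A: distance² to centre = 16.25 ≤ 21.25, so it lies inside.
All remaining points lie in this disk, and no smaller disk contains both endpoints, so this is the minimum enclosing circle.
r = √(21.25) ≈ 4.61.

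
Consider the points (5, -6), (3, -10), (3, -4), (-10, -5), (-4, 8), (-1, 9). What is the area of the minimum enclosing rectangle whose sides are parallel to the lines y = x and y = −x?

In coordinates u = x + y, v = x − y the rectangle is axis-aligned; the map (x,y)→(u,v) scales areas by 2.
u-values: -1, -7, -1, -15, 4, 8; range = 8 − (-15) = 23.
v-values: 11, 13, 7, -5, -12, -10; range = 13 − (-12) = 25.
Area = (23 × 25) / 2 = 287.5.

287.5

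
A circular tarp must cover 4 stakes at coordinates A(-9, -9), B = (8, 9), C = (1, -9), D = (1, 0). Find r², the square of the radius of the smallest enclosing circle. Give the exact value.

153.25

By Welzl's lemma the MEC is supported by two points (diametrically opposite) or three points (on a circumcircle).
The farthest pair is A–B with squared distance 613. The circle on this segment as diameter has centre (-0.5, 0) and r² = 613/4 = 153.25.
Check C: distance² to centre = 83.25 ≤ 153.25, so it lies inside.
All remaining points lie in this disk, and no smaller disk contains both endpoints, so this is the minimum enclosing circle.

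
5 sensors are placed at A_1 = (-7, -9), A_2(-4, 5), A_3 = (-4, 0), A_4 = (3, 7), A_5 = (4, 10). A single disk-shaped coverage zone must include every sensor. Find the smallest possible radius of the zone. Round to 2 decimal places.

A smallest enclosing disk is always determined by at most three of the input points on its boundary.
The farthest pair is A_1–A_5 with squared distance 482. The circle on this segment as diameter has centre (-1.5, 0.5) and r² = 482/4 = 120.5.
Check A_2: distance² to centre = 26.5 ≤ 120.5, so it lies inside.
All remaining points lie in this disk, and no smaller disk contains both endpoints, so this is the minimum enclosing circle.
r = √(120.5) ≈ 10.98.

10.98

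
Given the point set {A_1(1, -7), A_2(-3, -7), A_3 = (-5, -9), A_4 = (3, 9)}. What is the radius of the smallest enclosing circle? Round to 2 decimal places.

The minimum enclosing circle of a finite set is fixed by two of the points (as a diameter) or three (as a circumcircle).
The farthest pair is A_3–A_4 with squared distance 388. The circle on this segment as diameter has centre (-1, 0) and r² = 388/4 = 97.
Check A_1: distance² to centre = 53 ≤ 97, so it lies inside.
All remaining points lie in this disk, and no smaller disk contains both endpoints, so this is the minimum enclosing circle.
r = √97 ≈ 9.85.

9.85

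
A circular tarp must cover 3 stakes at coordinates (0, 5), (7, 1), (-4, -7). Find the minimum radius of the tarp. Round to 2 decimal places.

Call the three points A, B, C in the order given.
Side lengths²: AB² = 65, AC² = 160, BC² = 185.
Since BC² = 185 < 160 + 65 = 225, the triangle is acute, so the smallest enclosing circle is the circumcircle.
Circumcentre = (0.7, -1.9), r² = 48.1.
r = √(48.1) ≈ 6.94.

6.94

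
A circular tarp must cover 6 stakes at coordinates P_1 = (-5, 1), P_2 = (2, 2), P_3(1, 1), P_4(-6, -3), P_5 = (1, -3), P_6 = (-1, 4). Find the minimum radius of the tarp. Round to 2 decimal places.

4.72

By Welzl's lemma the MEC is supported by two points (diametrically opposite) or three points (on a circumcircle).
The farthest pair is P_2–P_4 with squared distance 89. The circle on this segment as diameter has centre (-2, -0.5) and r² = 89/4 = 22.25.
Check P_1: distance² to centre = 11.25 ≤ 22.25, so it lies inside.
All remaining points lie in this disk, and no smaller disk contains both endpoints, so this is the minimum enclosing circle.
r = √(22.25) ≈ 4.72.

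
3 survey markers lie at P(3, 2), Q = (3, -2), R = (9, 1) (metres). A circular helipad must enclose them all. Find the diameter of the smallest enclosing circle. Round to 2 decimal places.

6.80

Side lengths²: PQ² = 16, PR² = 37, QR² = 45.
Since QR² = 45 < 37 + 16 = 53, the triangle is acute, so the smallest enclosing circle is the circumcircle.
Circumcentre = (5.75, 0), r² = 11.5625.
Diameter = 2r = 2√(11.5625) ≈ 6.80.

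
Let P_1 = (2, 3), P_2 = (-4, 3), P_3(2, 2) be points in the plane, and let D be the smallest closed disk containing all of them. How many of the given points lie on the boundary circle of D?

3

Side lengths²: P_1P_2² = 36, P_1P_3² = 1, P_2P_3² = 37.
Since P_2P_3² = 37 ≥ 36 + 1 = 37, the angle opposite P_2P_3 is not acute, so the smallest enclosing circle has P_2P_3 as diameter.
Centre = midpoint of P_2P_3 = (-1, 2.5), r² = 37/4 = 9.25.
The points at distance exactly r from the centre are P_1, P_2, P_3 — 3 points.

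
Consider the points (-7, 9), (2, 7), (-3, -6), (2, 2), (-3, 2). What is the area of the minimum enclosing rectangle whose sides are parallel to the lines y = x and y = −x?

In coordinates u = x + y, v = x − y the rectangle is axis-aligned; the map (x,y)→(u,v) scales areas by 2.
u-values: 2, 9, -9, 4, -1; range = 9 − (-9) = 18.
v-values: -16, -5, 3, 0, -5; range = 3 − (-16) = 19.
Area = (18 × 19) / 2 = 171.

171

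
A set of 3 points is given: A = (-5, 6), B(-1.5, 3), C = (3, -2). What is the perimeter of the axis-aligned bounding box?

Width = max x − min x = 3 − (-5) = 8.
Height = max y − min y = 6 − (-2) = 8.
Perimeter = 2(8 + 8) = 32.

32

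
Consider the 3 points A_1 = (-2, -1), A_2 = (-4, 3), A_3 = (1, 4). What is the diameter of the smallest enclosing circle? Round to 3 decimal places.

6.044

Side lengths²: A_1A_2² = 20, A_1A_3² = 34, A_2A_3² = 26.
Since A_1A_3² = 34 < 26 + 20 = 46, the triangle is acute, so the smallest enclosing circle is the circumcircle.
Circumcentre = (-13/11, 21/11), r² = 1105/121.
Diameter = 2r = 2√(1105/121) ≈ 6.044.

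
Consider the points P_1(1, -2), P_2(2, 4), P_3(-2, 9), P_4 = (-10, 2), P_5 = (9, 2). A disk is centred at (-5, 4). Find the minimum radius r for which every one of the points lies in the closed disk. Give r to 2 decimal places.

The required radius is the distance from (-5, 4) to the farthest point.
Squared distances: 72, 49, 34, 29, 200.
Maximum is 200, attained at P_5.
r = √200 ≈ 14.14.

14.14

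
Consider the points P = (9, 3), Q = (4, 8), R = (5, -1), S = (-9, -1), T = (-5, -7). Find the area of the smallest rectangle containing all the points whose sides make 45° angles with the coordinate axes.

In coordinates u = x + y, v = x − y the rectangle is axis-aligned; the map (x,y)→(u,v) scales areas by 2.
u-values: 12, 12, 4, -10, -12; range = 12 − (-12) = 24.
v-values: 6, -4, 6, -8, 2; range = 6 − (-8) = 14.
Area = (24 × 14) / 2 = 168.

168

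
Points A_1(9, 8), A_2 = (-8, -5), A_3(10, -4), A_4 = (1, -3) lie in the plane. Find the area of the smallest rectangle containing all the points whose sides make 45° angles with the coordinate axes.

In coordinates u = x + y, v = x − y the rectangle is axis-aligned; the map (x,y)→(u,v) scales areas by 2.
u-values: 17, -13, 6, -2; range = 17 − (-13) = 30.
v-values: 1, -3, 14, 4; range = 14 − (-3) = 17.
Area = (30 × 17) / 2 = 255.

255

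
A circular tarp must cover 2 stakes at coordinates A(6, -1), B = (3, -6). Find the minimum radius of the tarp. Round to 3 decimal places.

2.915

The smallest circle enclosing two points has them as diameter endpoints.
Centre = midpoint = (4.5, -3.5); r² = |AB|²/4 = 34/4 = 8.5.
r = √(8.5) ≈ 2.915.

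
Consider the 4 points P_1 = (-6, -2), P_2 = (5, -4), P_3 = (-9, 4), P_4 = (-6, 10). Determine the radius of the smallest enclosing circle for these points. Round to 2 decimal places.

By Welzl's lemma the MEC is supported by two points (diametrically opposite) or three points (on a circumcircle).
The farthest pair is P_2–P_4 with squared distance 317. The circle on this segment as diameter has centre (-0.5, 3) and r² = 317/4 = 79.25.
Check P_1: distance² to centre = 55.25 ≤ 79.25, so it lies inside.
All remaining points lie in this disk, and no smaller disk contains both endpoints, so this is the minimum enclosing circle.
r = √(79.25) ≈ 8.90.

8.90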